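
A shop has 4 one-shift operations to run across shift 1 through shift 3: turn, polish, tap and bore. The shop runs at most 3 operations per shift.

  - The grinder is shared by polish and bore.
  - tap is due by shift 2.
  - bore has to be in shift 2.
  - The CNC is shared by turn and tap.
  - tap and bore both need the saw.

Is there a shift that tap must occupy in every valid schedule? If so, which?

shift 1

tap's window is shift 1–shift 2.
bore is fixed at shift 2, and tap can't share a shift with bore.
So tap must be shift 1.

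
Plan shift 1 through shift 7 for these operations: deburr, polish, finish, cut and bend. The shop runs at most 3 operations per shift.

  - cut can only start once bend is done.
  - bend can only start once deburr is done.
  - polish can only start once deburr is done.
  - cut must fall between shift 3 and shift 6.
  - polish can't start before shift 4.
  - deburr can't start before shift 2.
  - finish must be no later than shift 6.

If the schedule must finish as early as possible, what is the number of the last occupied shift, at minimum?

shift 4

The precedence chain requires at least 3 distinct shifts.
With at most 3 per shift and 5 operations, at least 2 shifts are needed.
polish can't be placed before shift 4, so the schedule must run through at least shift 4.
4 works (last occupied shift: shift 4): for example deburr=shift 2; cut=shift 4; finish=shift 1; bend=shift 3; polish=shift 4.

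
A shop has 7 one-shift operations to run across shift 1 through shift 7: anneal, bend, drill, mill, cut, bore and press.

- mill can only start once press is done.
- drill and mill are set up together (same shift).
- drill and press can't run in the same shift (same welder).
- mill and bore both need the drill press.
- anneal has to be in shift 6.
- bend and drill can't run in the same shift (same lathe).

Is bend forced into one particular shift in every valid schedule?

No

bend can be shift 1 (e.g. bend -> shift 1, cut -> shift 1, mill -> shift 2, bore -> shift 1, drill -> shift 2, press -> shift 1, anneal -> shift 6) or shift 2 (e.g. press in shift 1; anneal in shift 6; bore in shift 1; mill in shift 3; bend in shift 2; drill in shift 3; cut in shift 1).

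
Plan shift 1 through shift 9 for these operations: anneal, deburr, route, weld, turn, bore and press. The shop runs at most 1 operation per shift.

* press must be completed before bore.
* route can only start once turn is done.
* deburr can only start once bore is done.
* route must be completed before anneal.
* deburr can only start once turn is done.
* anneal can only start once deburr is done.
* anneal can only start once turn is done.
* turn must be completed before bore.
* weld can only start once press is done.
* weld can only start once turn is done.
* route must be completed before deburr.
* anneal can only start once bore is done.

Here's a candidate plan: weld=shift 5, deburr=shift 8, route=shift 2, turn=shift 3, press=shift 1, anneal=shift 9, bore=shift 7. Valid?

deburr can only start once turn is done — holds.
route can only start once turn is done — violated.
anneal can only start once bore is done — holds.
deburr can only start once bore is done — holds.
route must be completed before anneal — holds.
The shop runs at most 1 operation per shift — holds.
weld can only start once press is done — holds.
anneal can only start once turn is done — holds.
route must be completed before deburr — holds.
weld can only start once turn is done — holds.
press must be completed before bore — holds.
turn must be completed before bore — holds.
anneal can only start once deburr is done — holds.

No — it violates: route can only start once turn is done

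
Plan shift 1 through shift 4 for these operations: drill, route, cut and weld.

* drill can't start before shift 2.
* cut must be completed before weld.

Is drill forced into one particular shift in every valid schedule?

drill can be shift 2 (e.g. route -> shift 1, cut -> shift 1, weld -> shift 2, drill -> shift 2) or shift 3 (e.g. drill=shift 3; weld=shift 2; route=shift 1; cut=shift 1).

No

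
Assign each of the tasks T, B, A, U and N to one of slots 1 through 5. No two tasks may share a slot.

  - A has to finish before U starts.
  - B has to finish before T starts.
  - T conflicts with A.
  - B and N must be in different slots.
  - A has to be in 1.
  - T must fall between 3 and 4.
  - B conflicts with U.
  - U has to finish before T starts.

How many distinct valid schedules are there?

2

Enumerating: T -> 4, B -> 3, A -> 1, N -> 5, U -> 2 | U -> 3; T -> 4; N -> 5; B -> 2; A -> 1.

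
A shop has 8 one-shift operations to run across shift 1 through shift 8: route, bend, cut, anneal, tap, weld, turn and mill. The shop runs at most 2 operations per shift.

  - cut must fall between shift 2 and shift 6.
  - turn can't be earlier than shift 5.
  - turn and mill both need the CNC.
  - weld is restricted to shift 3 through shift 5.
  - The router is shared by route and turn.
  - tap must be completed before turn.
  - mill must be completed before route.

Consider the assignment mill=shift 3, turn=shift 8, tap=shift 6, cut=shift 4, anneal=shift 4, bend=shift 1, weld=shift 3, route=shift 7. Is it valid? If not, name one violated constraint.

weld is restricted to shift 3 through shift 5 — holds.
turn and mill both need the CNC — holds.
cut must fall between shift 2 and shift 6 — holds.
The router is shared by route and turn — holds.
tap must be completed before turn — holds.
turn can't be earlier than shift 5 — holds.
mill must be completed before route — holds.
The shop runs at most 2 operations per shift — holds.

Yes, all constraints hold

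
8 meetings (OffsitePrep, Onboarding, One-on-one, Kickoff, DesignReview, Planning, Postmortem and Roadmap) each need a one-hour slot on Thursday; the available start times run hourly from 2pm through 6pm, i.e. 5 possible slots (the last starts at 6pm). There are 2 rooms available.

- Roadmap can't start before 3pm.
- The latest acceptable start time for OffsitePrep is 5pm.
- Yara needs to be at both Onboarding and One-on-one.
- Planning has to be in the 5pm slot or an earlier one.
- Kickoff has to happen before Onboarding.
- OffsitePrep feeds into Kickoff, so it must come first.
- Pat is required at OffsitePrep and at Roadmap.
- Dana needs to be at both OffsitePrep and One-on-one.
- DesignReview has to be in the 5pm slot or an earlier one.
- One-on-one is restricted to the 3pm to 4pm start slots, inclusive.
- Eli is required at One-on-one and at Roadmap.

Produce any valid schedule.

One-on-one in 3pm, Roadmap in 4pm, Onboarding in 5pm, OffsitePrep in 2pm, Kickoff in 4pm, Postmortem in 5pm, Planning in 3pm, DesignReview in 2pm

Checking: OffsitePrep(2pm) before Kickoff(4pm); Kickoff(4pm) before Onboarding(5pm); OffsitePrep(2pm) != Roadmap(4pm); OffsitePrep(2pm) != One-on-one(3pm); Onboarding(5pm) != One-on-one(3pm); One-on-one(3pm) != Roadmap(4pm); OffsitePrep=2pm in [2pm,5pm]; Planning=3pm in [2pm,5pm]; One-on-one=3pm in [3pm,4pm]; Roadmap=4pm in [3pm,6pm]; DesignReview=2pm in [2pm,5pm]; max 2 per slot (cap 2).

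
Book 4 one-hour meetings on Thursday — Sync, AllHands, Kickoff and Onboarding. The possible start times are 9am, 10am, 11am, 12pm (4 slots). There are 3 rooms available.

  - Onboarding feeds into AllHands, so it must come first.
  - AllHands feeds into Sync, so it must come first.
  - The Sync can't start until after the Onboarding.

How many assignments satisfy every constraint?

16

Splitting on Sync: it can be 11am (4), 12pm (12). Listing each branch's schedules as (AllHands, Kickoff, Onboarding):
Sync=11am: (10am,9am,9am) (10am,10am,9am) (10am,11am,9am) (10am,12pm,9am) — 4.
Sync=12pm: (10am,9am,9am) (10am,10am,9am) (10am,11am,9am) (10am,12pm,9am) (11am,9am,9am) (11am,9am,10am) (11am,10am,9am) (11am,10am,10am) (11am,11am,9am) (11am,11am,10am) (11am,12pm,9am) (11am,12pm,10am) — 12.
Summing: 4 + 12 = 16.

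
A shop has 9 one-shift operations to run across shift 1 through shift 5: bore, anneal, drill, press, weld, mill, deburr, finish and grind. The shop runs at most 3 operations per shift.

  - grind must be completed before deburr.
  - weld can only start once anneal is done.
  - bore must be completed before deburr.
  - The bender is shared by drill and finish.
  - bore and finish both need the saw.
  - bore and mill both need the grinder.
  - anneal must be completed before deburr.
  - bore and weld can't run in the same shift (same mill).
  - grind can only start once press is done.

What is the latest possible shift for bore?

shift 4

Downstream work caps bore at shift 4.
bore at shift 4 is achievable: weld=shift 2; finish=shift 3; mill=shift 2; drill=shift 1; grind=shift 2; bore=shift 4; anneal=shift 1; deburr=shift 5; press=shift 1.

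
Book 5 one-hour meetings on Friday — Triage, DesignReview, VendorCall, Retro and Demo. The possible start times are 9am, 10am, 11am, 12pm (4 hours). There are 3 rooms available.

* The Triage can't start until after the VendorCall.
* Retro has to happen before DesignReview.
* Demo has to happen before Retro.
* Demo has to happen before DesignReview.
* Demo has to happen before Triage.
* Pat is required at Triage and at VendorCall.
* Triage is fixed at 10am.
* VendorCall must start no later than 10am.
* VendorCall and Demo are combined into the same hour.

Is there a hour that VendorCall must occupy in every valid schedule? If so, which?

VendorCall's window is 9am–10am.
Triage is fixed at 10am, and VendorCall can't share a hour with Triage.
So VendorCall must be 9am.

9am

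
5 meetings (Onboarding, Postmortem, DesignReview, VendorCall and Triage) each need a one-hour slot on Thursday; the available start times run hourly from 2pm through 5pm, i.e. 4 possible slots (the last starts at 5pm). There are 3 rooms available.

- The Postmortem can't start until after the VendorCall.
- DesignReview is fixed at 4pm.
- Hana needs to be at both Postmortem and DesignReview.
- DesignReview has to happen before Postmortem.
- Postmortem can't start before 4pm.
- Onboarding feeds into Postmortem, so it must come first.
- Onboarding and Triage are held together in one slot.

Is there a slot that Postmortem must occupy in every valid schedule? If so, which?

Postmortem's window is 4pm–5pm.
DesignReview is fixed at 4pm, and Postmortem can't share a slot with DesignReview.
So Postmortem must be 5pm.

5pm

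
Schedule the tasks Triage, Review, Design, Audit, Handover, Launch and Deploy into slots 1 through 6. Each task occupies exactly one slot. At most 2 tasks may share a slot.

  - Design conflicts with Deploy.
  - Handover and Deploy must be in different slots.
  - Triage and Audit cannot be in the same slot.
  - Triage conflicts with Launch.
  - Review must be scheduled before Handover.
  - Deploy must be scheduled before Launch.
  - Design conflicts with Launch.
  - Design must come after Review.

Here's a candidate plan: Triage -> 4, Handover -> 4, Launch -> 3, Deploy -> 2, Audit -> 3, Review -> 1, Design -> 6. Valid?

Review must be scheduled before Handover — holds.
Triage conflicts with Launch — holds.
At most 2 tasks may share a slot — holds.
Handover and Deploy must be in different slots — holds.
Deploy must be scheduled before Launch — holds.
Design conflicts with Deploy — holds.
Design conflicts with Launch — holds.
Design must come after Review — holds.
Triage and Audit cannot be in the same slot — holds.

Yes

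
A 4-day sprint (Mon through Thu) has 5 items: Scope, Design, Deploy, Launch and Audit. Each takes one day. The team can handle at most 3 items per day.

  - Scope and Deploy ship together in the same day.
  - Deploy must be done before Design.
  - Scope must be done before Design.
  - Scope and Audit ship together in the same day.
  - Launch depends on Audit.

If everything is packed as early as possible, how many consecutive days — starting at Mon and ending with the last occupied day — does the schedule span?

The precedence chain requires at least 2 distinct days.
With at most 3 per day and 5 work items, at least 2 days are needed.
2 works (last occupied day: Tue): for example Design -> Tue; Scope -> Mon; Deploy -> Mon; Launch -> Tue; Audit -> Mon.

2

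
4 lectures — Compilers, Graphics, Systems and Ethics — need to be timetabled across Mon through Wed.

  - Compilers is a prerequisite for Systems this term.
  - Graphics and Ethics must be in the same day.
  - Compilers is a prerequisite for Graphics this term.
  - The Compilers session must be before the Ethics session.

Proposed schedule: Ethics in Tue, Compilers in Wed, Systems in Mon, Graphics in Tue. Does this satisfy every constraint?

No. Compilers is a prerequisite for Systems this term is not satisfied.

Compilers is a prerequisite for Systems this term — violated.
Compilers is a prerequisite for Graphics this term — violated.
The Compilers session must be before the Ethics session — violated.
Graphics and Ethics must be in the same day — holds.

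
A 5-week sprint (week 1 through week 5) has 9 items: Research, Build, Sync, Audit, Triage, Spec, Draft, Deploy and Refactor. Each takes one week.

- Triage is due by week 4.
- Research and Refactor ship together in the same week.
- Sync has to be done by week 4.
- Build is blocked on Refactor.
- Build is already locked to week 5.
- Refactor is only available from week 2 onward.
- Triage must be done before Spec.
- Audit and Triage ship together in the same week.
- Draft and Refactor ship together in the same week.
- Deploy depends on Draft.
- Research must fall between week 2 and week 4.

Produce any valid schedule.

Deploy -> week 3, Triage -> week 1, Sync -> week 1, Build -> week 5, Research -> week 2, Audit -> week 1, Draft -> week 2, Spec -> week 2, Refactor -> week 2

Checking: Refactor(week 2) before Build(week 5); Draft(week 2) before Deploy(week 3); Triage(week 1) before Spec(week 2); Research = Refactor = week 2; Draft = Refactor = week 2; Audit = Triage = week 1; Sync=week 1 in [week 1,week 4]; Research=week 2 in [week 2,week 4]; Triage=week 1 in [week 1,week 4]; Build=week 5 in [week 5,week 5]; Refactor=week 2 in [week 2,week 5].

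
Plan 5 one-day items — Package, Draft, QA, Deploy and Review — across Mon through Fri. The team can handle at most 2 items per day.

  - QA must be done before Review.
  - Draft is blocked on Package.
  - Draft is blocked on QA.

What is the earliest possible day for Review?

Precedence pushes Review to at least Tue.
Review at Tue is achievable: Draft in Tue, Package in Mon, QA in Mon, Deploy in Wed, Review in Tue.

Tue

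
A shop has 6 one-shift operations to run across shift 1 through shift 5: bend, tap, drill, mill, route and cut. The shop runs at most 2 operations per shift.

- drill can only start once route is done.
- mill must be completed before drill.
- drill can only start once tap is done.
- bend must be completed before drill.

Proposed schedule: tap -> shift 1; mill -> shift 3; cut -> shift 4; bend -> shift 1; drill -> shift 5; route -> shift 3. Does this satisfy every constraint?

Yes

The shop runs at most 2 operations per shift — holds.
drill can only start once route is done — holds.
drill can only start once tap is done — holds.
mill must be completed before drill — holds.
bend must be completed before drill — holds.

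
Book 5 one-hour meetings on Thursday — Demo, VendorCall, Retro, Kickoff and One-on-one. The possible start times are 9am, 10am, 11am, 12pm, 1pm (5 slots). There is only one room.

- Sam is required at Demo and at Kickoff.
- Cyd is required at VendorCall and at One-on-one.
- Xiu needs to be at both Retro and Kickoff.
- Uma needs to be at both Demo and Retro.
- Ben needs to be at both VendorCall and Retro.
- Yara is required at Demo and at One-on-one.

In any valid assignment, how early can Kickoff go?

Kickoff at 9am is achievable: One-on-one in 1pm, Retro in 12pm, Kickoff in 9am, VendorCall in 11am, Demo in 10am.

9am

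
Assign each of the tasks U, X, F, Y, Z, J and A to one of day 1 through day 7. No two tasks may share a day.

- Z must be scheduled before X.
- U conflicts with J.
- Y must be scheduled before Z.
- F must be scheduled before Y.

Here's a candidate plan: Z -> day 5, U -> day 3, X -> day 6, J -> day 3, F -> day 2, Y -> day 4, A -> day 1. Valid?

U conflicts with J — violated.
F must be scheduled before Y — holds.
Y must be scheduled before Z — holds.
No two tasks may share a day — violated.
Z must be scheduled before X — holds.

No. No two tasks may share a day is not satisfied.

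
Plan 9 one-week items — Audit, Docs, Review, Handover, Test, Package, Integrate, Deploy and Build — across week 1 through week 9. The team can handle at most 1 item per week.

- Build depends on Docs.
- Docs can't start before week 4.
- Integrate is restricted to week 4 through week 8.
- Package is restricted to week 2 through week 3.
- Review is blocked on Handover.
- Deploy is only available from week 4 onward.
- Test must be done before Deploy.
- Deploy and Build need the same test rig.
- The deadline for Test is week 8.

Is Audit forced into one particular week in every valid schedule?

No

Audit can be week 1 (e.g. Docs in week 5, Deploy in week 6, Build in week 9, Review in week 8, Test in week 3, Handover in week 7, Audit in week 1, Integrate in week 4, Package in week 2) or week 2 (e.g. Audit in week 2, Docs in week 5, Handover in week 7, Deploy in week 6, Review in week 8, Test in week 1, Package in week 3, Build in week 9, Integrate in week 4).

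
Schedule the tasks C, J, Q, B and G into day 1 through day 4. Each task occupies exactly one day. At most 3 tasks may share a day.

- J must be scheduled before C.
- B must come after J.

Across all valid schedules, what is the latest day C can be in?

Precedence pushes C to at least day 2.
C at day 4 is achievable: Q in day 1; B in day 2; J in day 1; C in day 4; G in day 1.

day 4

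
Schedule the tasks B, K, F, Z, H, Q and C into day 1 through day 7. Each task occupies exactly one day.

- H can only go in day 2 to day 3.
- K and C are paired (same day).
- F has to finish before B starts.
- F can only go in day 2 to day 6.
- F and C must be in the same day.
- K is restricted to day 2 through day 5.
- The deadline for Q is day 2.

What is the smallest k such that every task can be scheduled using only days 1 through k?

The precedence chain requires at least 2 distinct days.
Propagating the time windows through the other constraints, B can't land before day 3, so the schedule must run through at least day 3.
3 works (last occupied day: day 3): for example Q in day 1; H in day 2; B in day 3; C in day 2; K in day 2; Z in day 1; F in day 2.

3 days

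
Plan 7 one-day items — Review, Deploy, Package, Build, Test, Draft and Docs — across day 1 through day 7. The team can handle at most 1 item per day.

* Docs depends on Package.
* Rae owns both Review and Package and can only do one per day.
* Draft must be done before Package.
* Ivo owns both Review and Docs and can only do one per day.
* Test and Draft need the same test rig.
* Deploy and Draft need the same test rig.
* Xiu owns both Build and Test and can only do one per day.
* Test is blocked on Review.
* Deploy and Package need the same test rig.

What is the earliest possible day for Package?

day 2

Precedence pushes Package to at least day 2; downstream work caps Package at day 6.
Package at day 2 is achievable: Draft=day 1; Deploy=day 6; Review=day 3; Docs=day 5; Package=day 2; Build=day 7; Test=day 4.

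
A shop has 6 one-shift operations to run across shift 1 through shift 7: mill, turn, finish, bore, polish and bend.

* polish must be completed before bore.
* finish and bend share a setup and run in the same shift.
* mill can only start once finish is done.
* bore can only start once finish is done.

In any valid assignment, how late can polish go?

Downstream work caps polish at shift 6.
polish at shift 6 is achievable: polish -> shift 6; turn -> shift 1; bore -> shift 7; mill -> shift 2; bend -> shift 1; finish -> shift 1.

shift 6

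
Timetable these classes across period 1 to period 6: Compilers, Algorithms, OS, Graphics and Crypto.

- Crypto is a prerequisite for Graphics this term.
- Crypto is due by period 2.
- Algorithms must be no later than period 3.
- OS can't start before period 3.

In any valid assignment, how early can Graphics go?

period 2

Precedence pushes Graphics to at least period 2.
Graphics at period 2 is achievable: OS -> period 3; Algorithms -> period 1; Crypto -> period 1; Graphics -> period 2; Compilers -> period 1.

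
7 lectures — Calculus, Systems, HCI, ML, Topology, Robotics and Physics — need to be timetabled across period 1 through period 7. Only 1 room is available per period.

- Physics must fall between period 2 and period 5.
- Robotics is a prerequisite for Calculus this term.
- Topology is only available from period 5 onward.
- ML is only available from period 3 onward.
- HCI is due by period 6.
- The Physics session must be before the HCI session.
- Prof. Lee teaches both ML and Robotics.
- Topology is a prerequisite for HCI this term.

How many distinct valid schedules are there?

Splitting on Calculus: it can be period 2 (4), period 3 (4), period 4 (5), period 7 (8). Listing each branch's schedules as (Systems, HCI, ML, Topology, Robotics, Physics) by period number:
Calculus=period 2: (3,6,7,5,1,4) (4,6,7,5,1,3) (7,6,3,5,1,4) (7,6,4,5,1,3) — 4.
Calculus=period 3: (1,6,7,5,2,4) (2,6,7,5,1,4) (4,6,7,5,1,2) (7,6,4,5,1,2) — 4.
Calculus=period 4: (1,6,7,5,2,3) (1,6,7,5,3,2) (2,6,7,5,1,3) (3,6,7,5,1,2) (7,6,3,5,1,2) — 5.
Calculus=period 7: (1,6,3,5,2,4) (1,6,3,5,4,2) (1,6,4,5,2,3) (1,6,4,5,3,2) (2,6,3,5,1,4) (2,6,4,5,1,3) (3,6,4,5,1,2) (4,6,3,5,1,2) — 8.
Summing: 4 + 4 + 5 + 8 = 21.

21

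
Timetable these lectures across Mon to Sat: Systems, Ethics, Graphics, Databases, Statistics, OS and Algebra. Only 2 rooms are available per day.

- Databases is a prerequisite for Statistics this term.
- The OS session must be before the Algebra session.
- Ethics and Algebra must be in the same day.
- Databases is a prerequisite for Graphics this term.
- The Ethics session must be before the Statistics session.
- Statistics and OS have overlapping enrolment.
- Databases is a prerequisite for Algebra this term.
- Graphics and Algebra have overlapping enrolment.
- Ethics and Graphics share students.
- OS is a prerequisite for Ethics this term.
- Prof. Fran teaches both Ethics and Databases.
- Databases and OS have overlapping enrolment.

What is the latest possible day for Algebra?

Precedence pushes Algebra to at least Tue; Algebra must be in the same day as Ethics, which can't be after Fri, so Algebra is at most Fri.
Algebra at Fri is achievable: Statistics=Sat, Algebra=Fri, Systems=Mon, OS=Tue, Graphics=Tue, Ethics=Fri, Databases=Mon.

Fri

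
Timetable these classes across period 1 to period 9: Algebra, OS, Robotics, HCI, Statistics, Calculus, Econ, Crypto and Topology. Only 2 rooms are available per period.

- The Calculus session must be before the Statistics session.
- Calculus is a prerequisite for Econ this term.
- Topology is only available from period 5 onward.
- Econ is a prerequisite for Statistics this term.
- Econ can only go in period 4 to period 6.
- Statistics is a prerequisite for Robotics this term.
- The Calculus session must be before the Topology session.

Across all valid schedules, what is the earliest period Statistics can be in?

Precedence pushes Statistics to at least period 5; downstream work caps Statistics at period 8.
Statistics at period 5 is achievable: Crypto in period 3; Robotics in period 6; OS in period 2; HCI in period 2; Algebra in period 1; Statistics in period 5; Calculus in period 1; Topology in period 5; Econ in period 4.

period 5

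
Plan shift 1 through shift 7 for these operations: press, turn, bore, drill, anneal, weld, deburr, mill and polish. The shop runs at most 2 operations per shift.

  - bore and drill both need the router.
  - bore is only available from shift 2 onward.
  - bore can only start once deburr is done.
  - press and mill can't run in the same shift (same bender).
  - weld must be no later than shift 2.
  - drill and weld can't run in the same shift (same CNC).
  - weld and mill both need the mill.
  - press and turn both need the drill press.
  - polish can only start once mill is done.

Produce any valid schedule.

drill -> shift 4, anneal -> shift 5, bore -> shift 2, press -> shift 3, deburr -> shift 1, polish -> shift 3, mill -> shift 2, weld -> shift 1, turn -> shift 4

Checking: deburr(shift 1) before bore(shift 2); mill(shift 2) before polish(shift 3); press(shift 3) != mill(shift 2); bore(shift 2) != drill(shift 4); weld(shift 1) != mill(shift 2); drill(shift 4) != weld(shift 1); press(shift 3) != turn(shift 4); weld=shift 1 in [shift 1,shift 2]; bore=shift 2 in [shift 2,shift 7]; max 2 per shift (cap 2).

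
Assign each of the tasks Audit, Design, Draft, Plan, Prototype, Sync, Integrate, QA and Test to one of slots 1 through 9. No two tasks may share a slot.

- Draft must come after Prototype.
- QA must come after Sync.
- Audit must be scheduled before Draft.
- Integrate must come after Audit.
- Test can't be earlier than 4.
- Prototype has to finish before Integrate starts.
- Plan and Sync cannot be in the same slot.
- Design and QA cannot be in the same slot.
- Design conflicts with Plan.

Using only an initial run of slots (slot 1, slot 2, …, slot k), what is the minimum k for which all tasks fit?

The precedence chain requires at least 2 distinct slots.
With at most 1 per slot and 9 tasks, at least 9 slots are needed.
Test can't be placed before 4, so the schedule must run through at least slot 4.
9 works (last occupied slot: 9): for example Prototype=2; Draft=3; Audit=1; Integrate=5; Test=4; Plan=9; QA=7; Sync=6; Design=8.

9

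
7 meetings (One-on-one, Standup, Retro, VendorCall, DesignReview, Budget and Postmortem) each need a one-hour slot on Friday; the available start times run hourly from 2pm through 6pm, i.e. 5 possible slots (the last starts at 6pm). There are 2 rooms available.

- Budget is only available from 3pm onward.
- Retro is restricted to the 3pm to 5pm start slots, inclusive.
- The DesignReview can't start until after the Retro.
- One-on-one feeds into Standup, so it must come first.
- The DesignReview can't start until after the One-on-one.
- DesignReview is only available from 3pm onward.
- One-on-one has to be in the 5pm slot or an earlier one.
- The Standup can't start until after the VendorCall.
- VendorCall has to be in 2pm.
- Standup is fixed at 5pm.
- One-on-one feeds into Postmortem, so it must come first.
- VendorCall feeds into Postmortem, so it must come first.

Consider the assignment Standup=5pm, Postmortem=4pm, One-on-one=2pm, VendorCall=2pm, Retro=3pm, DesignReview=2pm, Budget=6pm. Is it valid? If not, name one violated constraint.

No. There are 2 rooms available is not satisfied.

One-on-one feeds into Standup, so it must come first — holds.
Retro is restricted to the 3pm to 5pm start slots, inclusive — holds.
The Standup can't start until after the VendorCall — holds.
Budget is only available from 3pm onward — holds.
One-on-one feeds into Postmortem, so it must come first — holds.
One-on-one has to be in the 5pm slot or an earlier one — holds.
The DesignReview can't start until after the Retro — violated.
There are 2 rooms available — violated.
VendorCall has to be in 2pm — holds.
Standup is fixed at 5pm — holds.
The DesignReview can't start until after the One-on-one — violated.
DesignReview is only available from 3pm onward — violated.
VendorCall feeds into Postmortem, so it must come first — holds.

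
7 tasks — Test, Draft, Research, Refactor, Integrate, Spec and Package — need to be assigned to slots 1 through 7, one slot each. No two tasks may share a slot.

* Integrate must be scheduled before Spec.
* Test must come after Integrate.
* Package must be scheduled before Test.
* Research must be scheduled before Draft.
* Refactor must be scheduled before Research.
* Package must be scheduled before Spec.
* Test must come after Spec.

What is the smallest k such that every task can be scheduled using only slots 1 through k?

The precedence chain requires at least 3 distinct slots.
With at most 1 per slot and 7 tasks, at least 7 slots are needed.
7 works (last occupied slot: 7): for example Draft in 7; Test in 4; Spec in 3; Package in 2; Research in 6; Refactor in 5; Integrate in 1.

7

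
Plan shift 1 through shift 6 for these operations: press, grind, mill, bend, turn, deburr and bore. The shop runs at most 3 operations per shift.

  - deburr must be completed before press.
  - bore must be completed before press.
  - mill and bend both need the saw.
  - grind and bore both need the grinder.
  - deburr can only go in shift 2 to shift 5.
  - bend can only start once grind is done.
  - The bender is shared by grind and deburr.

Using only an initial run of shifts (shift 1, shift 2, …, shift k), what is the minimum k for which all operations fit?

3 shifts

The precedence chain requires at least 2 distinct shifts.
With at most 3 per shift and 7 operations, at least 3 shifts are needed.
Propagating the time windows through the other constraints, press can't land before shift 3, so the schedule must run through at least shift 3.
3 works (last occupied shift: shift 3): for example press in shift 3, mill in shift 1, bend in shift 2, deburr in shift 2, grind in shift 1, turn in shift 1, bore in shift 2.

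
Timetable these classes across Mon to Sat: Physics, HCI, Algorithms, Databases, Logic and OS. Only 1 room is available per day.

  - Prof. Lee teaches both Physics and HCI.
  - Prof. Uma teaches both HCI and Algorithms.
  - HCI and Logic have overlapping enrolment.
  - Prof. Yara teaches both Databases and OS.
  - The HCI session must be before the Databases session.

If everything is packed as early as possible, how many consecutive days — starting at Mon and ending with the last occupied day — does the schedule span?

6

The precedence chain requires at least 2 distinct days.
With at most 1 per day and 6 classes, at least 6 days are needed.
6 works (last occupied day: Sat): for example Algorithms -> Thu, Databases -> Tue, HCI -> Mon, Physics -> Wed, Logic -> Fri, OS -> Sat.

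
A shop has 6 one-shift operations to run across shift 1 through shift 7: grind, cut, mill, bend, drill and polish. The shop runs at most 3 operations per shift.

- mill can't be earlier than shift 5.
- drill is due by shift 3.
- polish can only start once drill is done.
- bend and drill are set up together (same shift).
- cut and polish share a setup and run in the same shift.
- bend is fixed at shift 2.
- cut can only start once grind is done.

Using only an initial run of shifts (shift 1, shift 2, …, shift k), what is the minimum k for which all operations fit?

5

The precedence chain requires at least 2 distinct shifts.
With at most 3 per shift and 6 operations, at least 2 shifts are needed.
mill can't be placed before shift 5, so the schedule must run through at least shift 5.
5 works (last occupied shift: shift 5): for example bend -> shift 2, mill -> shift 5, drill -> shift 2, grind -> shift 1, cut -> shift 3, polish -> shift 3.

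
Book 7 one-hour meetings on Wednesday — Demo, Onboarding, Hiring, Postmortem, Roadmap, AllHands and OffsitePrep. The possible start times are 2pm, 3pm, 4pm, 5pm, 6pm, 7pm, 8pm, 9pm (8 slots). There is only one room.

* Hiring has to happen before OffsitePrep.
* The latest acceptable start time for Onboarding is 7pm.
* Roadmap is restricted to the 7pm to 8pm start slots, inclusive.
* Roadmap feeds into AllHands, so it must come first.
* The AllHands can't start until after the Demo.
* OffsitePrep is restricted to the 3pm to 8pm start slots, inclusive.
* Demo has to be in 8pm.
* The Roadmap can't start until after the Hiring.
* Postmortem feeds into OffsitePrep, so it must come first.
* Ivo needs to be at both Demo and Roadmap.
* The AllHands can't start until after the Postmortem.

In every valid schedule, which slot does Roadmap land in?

Roadmap's window is 7pm–8pm.
Demo is fixed at 8pm, and Roadmap can't share a slot with Demo.
So Roadmap must be 7pm.

7pm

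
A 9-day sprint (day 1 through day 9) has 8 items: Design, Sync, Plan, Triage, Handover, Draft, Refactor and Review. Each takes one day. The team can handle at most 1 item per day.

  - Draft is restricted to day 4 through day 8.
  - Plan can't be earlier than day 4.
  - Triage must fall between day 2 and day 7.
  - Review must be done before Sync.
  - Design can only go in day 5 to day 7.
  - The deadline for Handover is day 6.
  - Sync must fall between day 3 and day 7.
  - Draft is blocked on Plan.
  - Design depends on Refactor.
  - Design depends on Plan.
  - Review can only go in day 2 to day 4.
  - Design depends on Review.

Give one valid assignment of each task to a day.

Refactor=day 1, Sync=day 3, Review=day 2, Handover=day 6, Draft=day 8, Design=day 5, Triage=day 7, Plan=day 4

Checking: Review(day 2) before Design(day 5); Refactor(day 1) before Design(day 5); Plan(day 4) before Draft(day 8); Plan(day 4) before Design(day 5); Review(day 2) before Sync(day 3); Review=day 2 in [day 2,day 4]; Plan=day 4 in [day 4,day 9]; Triage=day 7 in [day 2,day 7]; Design=day 5 in [day 5,day 7]; Handover=day 6 in [day 1,day 6]; Sync=day 3 in [day 3,day 7]; Draft=day 8 in [day 4,day 8]; max 1 per day (cap 1).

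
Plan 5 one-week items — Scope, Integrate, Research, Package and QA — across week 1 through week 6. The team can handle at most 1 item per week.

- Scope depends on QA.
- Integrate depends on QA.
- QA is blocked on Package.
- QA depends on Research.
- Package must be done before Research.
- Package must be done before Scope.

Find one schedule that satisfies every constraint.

Integrate in week 5, QA in week 3, Package in week 1, Scope in week 4, Research in week 2

Checking: Package(week 1) before QA(week 3); Package(week 1) before Research(week 2); Research(week 2) before QA(week 3); Package(week 1) before Scope(week 4); QA(week 3) before Integrate(week 5); QA(week 3) before Scope(week 4); max 1 per week (cap 1).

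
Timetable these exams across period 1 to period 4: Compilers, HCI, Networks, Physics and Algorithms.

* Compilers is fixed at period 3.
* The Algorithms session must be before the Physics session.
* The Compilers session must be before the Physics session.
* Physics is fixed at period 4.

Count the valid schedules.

48

Splitting on HCI: it can be period 1 (12), period 2 (12), period 3 (12), period 4 (12). Listing each branch's schedules as (Compilers, Networks, Physics, Algorithms) by period number:
HCI=period 1: (3,1,4,1) (3,1,4,2) (3,1,4,3) (3,2,4,1) (3,2,4,2) (3,2,4,3) (3,3,4,1) (3,3,4,2) (3,3,4,3) (3,4,4,1) (3,4,4,2) (3,4,4,3) — 12.
HCI=period 2: (3,1,4,1) (3,1,4,2) (3,1,4,3) (3,2,4,1) (3,2,4,2) (3,2,4,3) (3,3,4,1) (3,3,4,2) (3,3,4,3) (3,4,4,1) (3,4,4,2) (3,4,4,3) — 12.
HCI=period 3: (3,1,4,1) (3,1,4,2) (3,1,4,3) (3,2,4,1) (3,2,4,2) (3,2,4,3) (3,3,4,1) (3,3,4,2) (3,3,4,3) (3,4,4,1) (3,4,4,2) (3,4,4,3) — 12.
HCI=period 4: (3,1,4,1) (3,1,4,2) (3,1,4,3) (3,2,4,1) (3,2,4,2) (3,2,4,3) (3,3,4,1) (3,3,4,2) (3,3,4,3) (3,4,4,1) (3,4,4,2) (3,4,4,3) — 12.
Summing: 12 + 12 + 12 + 12 = 48.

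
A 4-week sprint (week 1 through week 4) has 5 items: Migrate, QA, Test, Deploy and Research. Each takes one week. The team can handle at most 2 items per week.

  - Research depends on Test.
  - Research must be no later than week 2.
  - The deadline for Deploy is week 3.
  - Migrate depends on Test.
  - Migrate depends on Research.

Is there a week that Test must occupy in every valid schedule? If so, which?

week 1

Downstream work caps Test at week 1.
So Test is pinned to week 1.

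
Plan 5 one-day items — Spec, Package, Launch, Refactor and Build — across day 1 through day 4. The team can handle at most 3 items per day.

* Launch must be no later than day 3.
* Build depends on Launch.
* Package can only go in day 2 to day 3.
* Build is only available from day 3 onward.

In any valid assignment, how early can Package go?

Package is available from day 2; Package's own window allows nothing later than day 3.
Package at day 2 is achievable: Build=day 3; Refactor=day 1; Spec=day 1; Launch=day 1; Package=day 2.

day 2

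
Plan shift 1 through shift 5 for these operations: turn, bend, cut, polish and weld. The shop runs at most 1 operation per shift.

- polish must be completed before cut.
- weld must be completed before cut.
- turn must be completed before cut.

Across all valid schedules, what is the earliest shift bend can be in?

shift 1

bend at shift 1 is achievable: turn in shift 2; bend in shift 1; cut in shift 5; weld in shift 4; polish in shift 3.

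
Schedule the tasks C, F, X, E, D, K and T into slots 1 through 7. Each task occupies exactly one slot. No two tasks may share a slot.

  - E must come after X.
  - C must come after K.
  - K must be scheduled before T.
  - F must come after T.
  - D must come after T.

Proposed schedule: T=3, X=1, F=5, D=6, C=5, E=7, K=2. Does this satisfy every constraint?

No two tasks may share a slot — violated.
K must be scheduled before T — holds.
E must come after X — holds.
F must come after T — holds.
C must come after K — holds.
D must come after T — holds.

Invalid. No two tasks may share a slot.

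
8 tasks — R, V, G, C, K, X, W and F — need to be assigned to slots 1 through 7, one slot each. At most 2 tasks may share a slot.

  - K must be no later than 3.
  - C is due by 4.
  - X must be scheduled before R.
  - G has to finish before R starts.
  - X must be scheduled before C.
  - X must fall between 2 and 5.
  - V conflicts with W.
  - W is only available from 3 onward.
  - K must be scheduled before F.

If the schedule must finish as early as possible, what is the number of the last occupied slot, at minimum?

The precedence chain requires at least 2 distinct slots.
With at most 2 per slot and 8 tasks, at least 4 slots are needed.
W can't be placed before 3, so the schedule must run through at least slot 3.
4 works (last occupied slot: 4): for example W=3; F=2; V=4; C=4; G=1; K=1; X=2; R=3.

slot 4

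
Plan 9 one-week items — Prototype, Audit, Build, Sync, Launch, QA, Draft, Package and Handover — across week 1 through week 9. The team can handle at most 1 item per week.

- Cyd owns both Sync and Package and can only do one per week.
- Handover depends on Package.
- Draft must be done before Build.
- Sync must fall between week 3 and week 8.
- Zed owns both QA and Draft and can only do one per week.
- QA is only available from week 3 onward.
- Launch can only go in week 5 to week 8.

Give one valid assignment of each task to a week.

QA -> week 4; Handover -> week 7; Draft -> week 1; Prototype -> week 8; Audit -> week 9; Build -> week 2; Launch -> week 5; Sync -> week 3; Package -> week 6

Checking: Package(week 6) before Handover(week 7); Draft(week 1) before Build(week 2); Sync(week 3) != Package(week 6); QA(week 4) != Draft(week 1); QA=week 4 in [week 3,week 9]; Sync=week 3 in [week 3,week 8]; Launch=week 5 in [week 5,week 8]; max 1 per week (cap 1).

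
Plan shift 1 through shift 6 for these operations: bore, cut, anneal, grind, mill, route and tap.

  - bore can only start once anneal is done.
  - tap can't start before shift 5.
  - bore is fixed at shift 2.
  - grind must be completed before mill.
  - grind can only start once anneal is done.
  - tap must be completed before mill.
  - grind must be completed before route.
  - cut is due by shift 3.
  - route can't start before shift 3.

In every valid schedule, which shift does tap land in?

Tap is available from shift 5; downstream work caps tap at shift 5.
So tap is pinned to shift 5.

shift 5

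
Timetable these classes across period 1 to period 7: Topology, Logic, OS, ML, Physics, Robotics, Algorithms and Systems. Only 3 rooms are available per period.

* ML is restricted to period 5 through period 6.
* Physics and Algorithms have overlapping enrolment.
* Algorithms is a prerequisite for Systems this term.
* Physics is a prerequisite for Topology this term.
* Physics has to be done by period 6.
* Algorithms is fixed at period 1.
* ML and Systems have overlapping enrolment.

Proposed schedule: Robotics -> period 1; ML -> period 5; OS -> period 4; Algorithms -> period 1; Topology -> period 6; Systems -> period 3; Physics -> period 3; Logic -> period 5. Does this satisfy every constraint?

Only 3 rooms are available per period — holds.
Algorithms is a prerequisite for Systems this term — holds.
Physics has to be done by period 6 — holds.
Algorithms is fixed at period 1 — holds.
Physics is a prerequisite for Topology this term — holds.
ML and Systems have overlapping enrolment — holds.
ML is restricted to period 5 through period 6 — holds.
Physics and Algorithms have overlapping enrolment — holds.

Yes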